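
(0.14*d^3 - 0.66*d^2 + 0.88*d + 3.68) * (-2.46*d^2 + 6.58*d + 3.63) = -0.3444*d^5 + 2.5448*d^4 - 5.9994*d^3 - 5.6582*d^2 + 27.4088*d + 13.3584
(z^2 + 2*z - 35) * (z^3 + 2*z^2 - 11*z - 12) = z^5 + 4*z^4 - 42*z^3 - 104*z^2 + 361*z + 420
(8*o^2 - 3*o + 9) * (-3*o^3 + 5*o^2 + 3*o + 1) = -24*o^5 + 49*o^4 - 18*o^3 + 44*o^2 + 24*o + 9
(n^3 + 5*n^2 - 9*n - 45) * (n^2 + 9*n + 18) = n^5 + 14*n^4 + 54*n^3 - 36*n^2 - 567*n - 810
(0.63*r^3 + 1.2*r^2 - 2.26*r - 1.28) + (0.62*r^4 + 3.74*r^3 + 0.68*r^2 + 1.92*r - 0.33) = 0.62*r^4 + 4.37*r^3 + 1.88*r^2 - 0.34*r - 1.61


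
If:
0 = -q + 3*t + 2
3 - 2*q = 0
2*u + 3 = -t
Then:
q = 3/2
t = -1/6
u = -17/12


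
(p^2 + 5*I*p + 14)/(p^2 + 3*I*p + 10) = (p + 7*I)/(p + 5*I)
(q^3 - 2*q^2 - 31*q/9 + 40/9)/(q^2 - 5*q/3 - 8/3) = (3*q^2 + 2*q - 5)/(3*(q + 1))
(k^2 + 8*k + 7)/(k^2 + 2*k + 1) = (k + 7)/(k + 1)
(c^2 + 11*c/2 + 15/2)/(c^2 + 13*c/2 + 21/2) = (2*c + 5)/(2*c + 7)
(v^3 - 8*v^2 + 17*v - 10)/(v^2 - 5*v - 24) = (-v^3 + 8*v^2 - 17*v + 10)/(-v^2 + 5*v + 24)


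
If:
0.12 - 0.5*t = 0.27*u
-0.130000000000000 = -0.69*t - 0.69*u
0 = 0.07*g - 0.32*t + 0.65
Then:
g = -7.91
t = 0.30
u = -0.11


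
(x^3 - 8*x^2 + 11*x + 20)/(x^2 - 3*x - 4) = x - 5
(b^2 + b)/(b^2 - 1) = b/(b - 1)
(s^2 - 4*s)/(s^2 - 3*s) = (s - 4)/(s - 3)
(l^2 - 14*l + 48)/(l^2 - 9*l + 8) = (l - 6)/(l - 1)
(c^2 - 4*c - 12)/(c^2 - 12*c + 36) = (c + 2)/(c - 6)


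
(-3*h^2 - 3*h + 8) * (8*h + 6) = -24*h^3 - 42*h^2 + 46*h + 48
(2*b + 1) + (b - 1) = 3*b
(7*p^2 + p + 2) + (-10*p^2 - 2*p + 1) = -3*p^2 - p + 3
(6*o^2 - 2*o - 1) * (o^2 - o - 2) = 6*o^4 - 8*o^3 - 11*o^2 + 5*o + 2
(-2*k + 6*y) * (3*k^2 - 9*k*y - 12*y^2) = -6*k^3 + 36*k^2*y - 30*k*y^2 - 72*y^3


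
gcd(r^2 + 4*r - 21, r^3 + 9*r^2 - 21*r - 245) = r + 7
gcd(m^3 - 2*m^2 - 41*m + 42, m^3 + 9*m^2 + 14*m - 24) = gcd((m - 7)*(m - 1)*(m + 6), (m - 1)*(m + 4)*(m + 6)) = m^2 + 5*m - 6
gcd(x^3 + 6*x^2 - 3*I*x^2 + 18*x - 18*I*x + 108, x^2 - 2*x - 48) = x + 6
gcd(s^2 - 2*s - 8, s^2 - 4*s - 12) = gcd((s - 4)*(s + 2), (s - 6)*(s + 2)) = s + 2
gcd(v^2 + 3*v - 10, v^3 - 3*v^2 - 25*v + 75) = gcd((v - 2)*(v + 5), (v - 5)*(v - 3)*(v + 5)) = v + 5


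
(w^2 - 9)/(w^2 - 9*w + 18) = (w + 3)/(w - 6)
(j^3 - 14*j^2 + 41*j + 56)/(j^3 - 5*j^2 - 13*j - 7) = (j - 8)/(j + 1)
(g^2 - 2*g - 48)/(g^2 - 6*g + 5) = (g^2 - 2*g - 48)/(g^2 - 6*g + 5)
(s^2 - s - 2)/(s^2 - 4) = (s + 1)/(s + 2)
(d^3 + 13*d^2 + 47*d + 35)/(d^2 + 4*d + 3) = (d^2 + 12*d + 35)/(d + 3)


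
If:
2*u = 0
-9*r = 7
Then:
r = -7/9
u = 0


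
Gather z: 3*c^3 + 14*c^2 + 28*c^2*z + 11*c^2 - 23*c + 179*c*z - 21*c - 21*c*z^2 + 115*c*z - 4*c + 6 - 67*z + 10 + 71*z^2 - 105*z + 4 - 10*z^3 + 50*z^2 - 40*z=3*c^3 + 25*c^2 - 48*c - 10*z^3 + z^2*(121 - 21*c) + z*(28*c^2 + 294*c - 212) + 20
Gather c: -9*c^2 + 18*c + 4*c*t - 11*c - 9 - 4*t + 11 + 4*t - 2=-9*c^2 + c*(4*t + 7)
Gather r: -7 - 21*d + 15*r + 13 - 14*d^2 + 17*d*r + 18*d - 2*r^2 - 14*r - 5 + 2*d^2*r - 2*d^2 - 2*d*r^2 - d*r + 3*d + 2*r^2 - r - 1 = -16*d^2 - 2*d*r^2 + r*(2*d^2 + 16*d)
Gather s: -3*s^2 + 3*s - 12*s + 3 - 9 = -3*s^2 - 9*s - 6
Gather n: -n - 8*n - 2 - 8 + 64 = 54 - 9*n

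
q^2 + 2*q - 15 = (q - 3)*(q + 5)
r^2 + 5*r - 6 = (r - 1)*(r + 6)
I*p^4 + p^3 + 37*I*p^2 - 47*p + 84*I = (p - 7*I)*(p + 3*I)*(p + 4*I)*(I*p + 1)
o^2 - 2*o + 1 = (o - 1)^2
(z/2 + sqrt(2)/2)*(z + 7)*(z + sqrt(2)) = z^3/2 + sqrt(2)*z^2 + 7*z^2/2 + z + 7*sqrt(2)*z + 7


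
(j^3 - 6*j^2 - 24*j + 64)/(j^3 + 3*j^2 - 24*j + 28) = (j^2 - 4*j - 32)/(j^2 + 5*j - 14)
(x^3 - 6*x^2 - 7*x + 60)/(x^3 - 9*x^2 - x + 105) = (x - 4)/(x - 7)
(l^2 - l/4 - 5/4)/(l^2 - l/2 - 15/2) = (-4*l^2 + l + 5)/(2*(-2*l^2 + l + 15))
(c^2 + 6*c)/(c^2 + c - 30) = c/(c - 5)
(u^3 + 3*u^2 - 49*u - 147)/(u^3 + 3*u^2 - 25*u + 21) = (u^2 - 4*u - 21)/(u^2 - 4*u + 3)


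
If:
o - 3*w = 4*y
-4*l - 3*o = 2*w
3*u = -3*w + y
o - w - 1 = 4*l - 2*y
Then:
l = 21*y/26 - 11/52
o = 3/13 - 2*y/13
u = 67*y/39 - 1/13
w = 1/13 - 18*y/13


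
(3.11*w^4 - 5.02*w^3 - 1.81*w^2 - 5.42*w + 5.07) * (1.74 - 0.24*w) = -0.7464*w^5 + 6.6162*w^4 - 8.3004*w^3 - 1.8486*w^2 - 10.6476*w + 8.8218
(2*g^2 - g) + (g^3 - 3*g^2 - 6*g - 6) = g^3 - g^2 - 7*g - 6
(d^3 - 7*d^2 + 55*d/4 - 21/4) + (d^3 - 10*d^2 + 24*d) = 2*d^3 - 17*d^2 + 151*d/4 - 21/4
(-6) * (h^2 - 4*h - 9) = -6*h^2 + 24*h + 54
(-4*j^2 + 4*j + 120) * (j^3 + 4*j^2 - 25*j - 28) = -4*j^5 - 12*j^4 + 236*j^3 + 492*j^2 - 3112*j - 3360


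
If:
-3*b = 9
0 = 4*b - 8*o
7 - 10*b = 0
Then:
No Solution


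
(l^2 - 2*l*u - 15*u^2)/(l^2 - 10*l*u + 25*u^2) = (-l - 3*u)/(-l + 5*u)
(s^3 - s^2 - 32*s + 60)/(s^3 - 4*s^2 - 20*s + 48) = (s^2 + s - 30)/(s^2 - 2*s - 24)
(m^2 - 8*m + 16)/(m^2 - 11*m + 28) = (m - 4)/(m - 7)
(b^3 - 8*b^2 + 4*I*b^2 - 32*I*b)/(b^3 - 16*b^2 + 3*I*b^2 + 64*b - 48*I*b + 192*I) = b*(b + 4*I)/(b^2 + b*(-8 + 3*I) - 24*I)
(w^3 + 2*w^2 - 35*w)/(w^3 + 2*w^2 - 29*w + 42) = w*(w - 5)/(w^2 - 5*w + 6)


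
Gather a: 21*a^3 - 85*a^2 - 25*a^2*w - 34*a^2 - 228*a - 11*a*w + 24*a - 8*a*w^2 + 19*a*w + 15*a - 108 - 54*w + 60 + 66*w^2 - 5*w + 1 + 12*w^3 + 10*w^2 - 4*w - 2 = 21*a^3 + a^2*(-25*w - 119) + a*(-8*w^2 + 8*w - 189) + 12*w^3 + 76*w^2 - 63*w - 49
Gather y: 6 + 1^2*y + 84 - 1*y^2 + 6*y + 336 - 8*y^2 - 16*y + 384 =-9*y^2 - 9*y + 810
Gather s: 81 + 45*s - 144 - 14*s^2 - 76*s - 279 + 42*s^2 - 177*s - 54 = 28*s^2 - 208*s - 396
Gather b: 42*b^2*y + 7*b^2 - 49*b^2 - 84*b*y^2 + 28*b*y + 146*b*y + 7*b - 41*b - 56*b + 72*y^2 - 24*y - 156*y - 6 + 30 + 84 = b^2*(42*y - 42) + b*(-84*y^2 + 174*y - 90) + 72*y^2 - 180*y + 108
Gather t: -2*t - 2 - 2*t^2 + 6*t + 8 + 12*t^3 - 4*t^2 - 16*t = 12*t^3 - 6*t^2 - 12*t + 6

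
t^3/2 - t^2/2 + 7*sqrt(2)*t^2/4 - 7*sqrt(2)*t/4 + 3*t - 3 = (t/2 + sqrt(2))*(t - 1)*(t + 3*sqrt(2)/2)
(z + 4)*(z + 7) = z^2 + 11*z + 28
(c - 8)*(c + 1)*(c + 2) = c^3 - 5*c^2 - 22*c - 16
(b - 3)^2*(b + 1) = b^3 - 5*b^2 + 3*b + 9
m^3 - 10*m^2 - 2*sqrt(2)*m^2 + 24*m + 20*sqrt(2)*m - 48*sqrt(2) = (m - 6)*(m - 4)*(m - 2*sqrt(2))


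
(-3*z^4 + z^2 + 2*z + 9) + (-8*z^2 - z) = -3*z^4 - 7*z^2 + z + 9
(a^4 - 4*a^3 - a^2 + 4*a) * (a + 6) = a^5 + 2*a^4 - 25*a^3 - 2*a^2 + 24*a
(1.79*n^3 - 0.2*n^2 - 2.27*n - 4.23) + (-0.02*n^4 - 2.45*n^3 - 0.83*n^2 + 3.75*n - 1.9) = -0.02*n^4 - 0.66*n^3 - 1.03*n^2 + 1.48*n - 6.13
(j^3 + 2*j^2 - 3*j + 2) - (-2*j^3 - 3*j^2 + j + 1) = 3*j^3 + 5*j^2 - 4*j + 1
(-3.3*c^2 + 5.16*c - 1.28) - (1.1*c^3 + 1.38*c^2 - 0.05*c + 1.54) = -1.1*c^3 - 4.68*c^2 + 5.21*c - 2.82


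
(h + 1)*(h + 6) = h^2 + 7*h + 6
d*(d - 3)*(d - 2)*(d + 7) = d^4 + 2*d^3 - 29*d^2 + 42*d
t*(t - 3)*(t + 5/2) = t^3 - t^2/2 - 15*t/2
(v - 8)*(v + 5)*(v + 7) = v^3 + 4*v^2 - 61*v - 280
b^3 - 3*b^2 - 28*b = b*(b - 7)*(b + 4)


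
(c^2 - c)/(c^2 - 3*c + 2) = c/(c - 2)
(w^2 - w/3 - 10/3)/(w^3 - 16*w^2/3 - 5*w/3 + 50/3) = 1/(w - 5)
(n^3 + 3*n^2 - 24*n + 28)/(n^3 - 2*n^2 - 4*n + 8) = (n + 7)/(n + 2)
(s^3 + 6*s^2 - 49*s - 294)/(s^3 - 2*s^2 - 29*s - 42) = (s^2 + 13*s + 42)/(s^2 + 5*s + 6)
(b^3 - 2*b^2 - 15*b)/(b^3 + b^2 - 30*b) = (b + 3)/(b + 6)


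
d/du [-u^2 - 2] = -2*u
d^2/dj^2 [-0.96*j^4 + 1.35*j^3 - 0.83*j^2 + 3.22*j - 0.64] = -11.52*j^2 + 8.1*j - 1.66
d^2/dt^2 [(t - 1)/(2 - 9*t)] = 126/(9*t - 2)^3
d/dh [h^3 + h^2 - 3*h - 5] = 3*h^2 + 2*h - 3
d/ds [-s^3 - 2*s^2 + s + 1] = -3*s^2 - 4*s + 1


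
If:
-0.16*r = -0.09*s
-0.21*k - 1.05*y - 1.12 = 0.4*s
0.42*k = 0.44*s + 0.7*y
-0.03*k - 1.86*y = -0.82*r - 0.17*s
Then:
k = -1.66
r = -0.59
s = -1.06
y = -0.33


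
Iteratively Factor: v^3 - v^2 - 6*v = (v - 3)*(v^2 + 2*v) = v*(v - 3)*(v + 2)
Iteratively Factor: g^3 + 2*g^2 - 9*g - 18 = (g - 3)*(g^2 + 5*g + 6) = (g - 3)*(g + 3)*(g + 2)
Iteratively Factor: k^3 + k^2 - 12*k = (k + 4)*(k^2 - 3*k) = k*(k + 4)*(k - 3)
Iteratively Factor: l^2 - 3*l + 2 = (l - 1)*(l - 2)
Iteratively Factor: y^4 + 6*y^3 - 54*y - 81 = (y + 3)*(y^3 + 3*y^2 - 9*y - 27) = (y + 3)^2*(y^2 - 9) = (y + 3)^3*(y - 3)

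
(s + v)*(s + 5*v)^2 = s^3 + 11*s^2*v + 35*s*v^2 + 25*v^3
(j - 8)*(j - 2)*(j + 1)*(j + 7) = j^4 - 2*j^3 - 57*j^2 + 58*j + 112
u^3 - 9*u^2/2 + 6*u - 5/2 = (u - 5/2)*(u - 1)^2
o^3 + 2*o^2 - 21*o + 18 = (o - 3)*(o - 1)*(o + 6)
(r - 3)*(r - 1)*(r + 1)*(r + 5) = r^4 + 2*r^3 - 16*r^2 - 2*r + 15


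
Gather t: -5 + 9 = 4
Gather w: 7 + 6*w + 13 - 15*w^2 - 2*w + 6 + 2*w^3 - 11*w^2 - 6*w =2*w^3 - 26*w^2 - 2*w + 26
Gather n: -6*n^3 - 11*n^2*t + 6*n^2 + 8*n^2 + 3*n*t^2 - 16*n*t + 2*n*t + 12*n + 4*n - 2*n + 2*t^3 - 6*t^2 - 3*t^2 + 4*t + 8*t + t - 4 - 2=-6*n^3 + n^2*(14 - 11*t) + n*(3*t^2 - 14*t + 14) + 2*t^3 - 9*t^2 + 13*t - 6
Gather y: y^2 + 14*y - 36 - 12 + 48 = y^2 + 14*y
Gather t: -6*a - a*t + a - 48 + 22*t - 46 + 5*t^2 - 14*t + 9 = -5*a + 5*t^2 + t*(8 - a) - 85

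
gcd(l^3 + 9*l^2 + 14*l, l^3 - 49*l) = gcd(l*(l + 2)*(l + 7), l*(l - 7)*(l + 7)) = l^2 + 7*l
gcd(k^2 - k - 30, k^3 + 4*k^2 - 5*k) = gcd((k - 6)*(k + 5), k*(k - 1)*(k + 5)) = k + 5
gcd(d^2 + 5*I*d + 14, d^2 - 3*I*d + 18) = 1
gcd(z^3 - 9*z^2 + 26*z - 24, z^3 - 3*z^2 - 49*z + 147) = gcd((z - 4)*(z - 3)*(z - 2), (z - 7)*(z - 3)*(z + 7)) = z - 3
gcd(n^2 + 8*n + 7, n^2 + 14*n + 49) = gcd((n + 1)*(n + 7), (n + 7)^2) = n + 7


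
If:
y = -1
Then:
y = -1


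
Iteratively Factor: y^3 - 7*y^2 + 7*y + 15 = (y - 5)*(y^2 - 2*y - 3) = (y - 5)*(y - 3)*(y + 1)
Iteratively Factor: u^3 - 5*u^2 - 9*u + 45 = (u + 3)*(u^2 - 8*u + 15) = (u - 5)*(u + 3)*(u - 3)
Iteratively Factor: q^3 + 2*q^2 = (q)*(q^2 + 2*q) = q^2*(q + 2)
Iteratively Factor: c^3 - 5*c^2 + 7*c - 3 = (c - 1)*(c^2 - 4*c + 3) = (c - 1)^2*(c - 3)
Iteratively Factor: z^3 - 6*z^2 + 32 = (z - 4)*(z^2 - 2*z - 8) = (z - 4)^2*(z + 2)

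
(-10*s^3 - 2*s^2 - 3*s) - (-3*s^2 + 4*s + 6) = -10*s^3 + s^2 - 7*s - 6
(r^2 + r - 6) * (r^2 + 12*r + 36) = r^4 + 13*r^3 + 42*r^2 - 36*r - 216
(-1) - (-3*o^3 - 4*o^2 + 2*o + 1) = 3*o^3 + 4*o^2 - 2*o - 2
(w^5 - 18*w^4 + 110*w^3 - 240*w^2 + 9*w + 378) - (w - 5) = w^5 - 18*w^4 + 110*w^3 - 240*w^2 + 8*w + 383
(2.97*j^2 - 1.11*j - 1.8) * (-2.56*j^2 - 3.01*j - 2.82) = -7.6032*j^4 - 6.0981*j^3 - 0.4263*j^2 + 8.5482*j + 5.076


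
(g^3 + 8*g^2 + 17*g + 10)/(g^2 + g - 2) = (g^2 + 6*g + 5)/(g - 1)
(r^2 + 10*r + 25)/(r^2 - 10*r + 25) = (r^2 + 10*r + 25)/(r^2 - 10*r + 25)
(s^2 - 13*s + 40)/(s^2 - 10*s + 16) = (s - 5)/(s - 2)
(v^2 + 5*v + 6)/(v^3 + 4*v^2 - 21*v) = (v^2 + 5*v + 6)/(v*(v^2 + 4*v - 21))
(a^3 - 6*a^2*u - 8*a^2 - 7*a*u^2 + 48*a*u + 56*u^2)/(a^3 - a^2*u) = (a^3 - 6*a^2*u - 8*a^2 - 7*a*u^2 + 48*a*u + 56*u^2)/(a^2*(a - u))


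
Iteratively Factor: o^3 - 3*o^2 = (o)*(o^2 - 3*o) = o^2*(o - 3)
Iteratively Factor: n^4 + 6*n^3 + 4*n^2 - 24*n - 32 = (n + 2)*(n^3 + 4*n^2 - 4*n - 16) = (n + 2)^2*(n^2 + 2*n - 8) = (n + 2)^2*(n + 4)*(n - 2)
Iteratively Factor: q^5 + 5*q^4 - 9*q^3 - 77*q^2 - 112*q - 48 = (q + 1)*(q^4 + 4*q^3 - 13*q^2 - 64*q - 48) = (q + 1)*(q + 3)*(q^3 + q^2 - 16*q - 16) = (q + 1)^2*(q + 3)*(q^2 - 16) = (q + 1)^2*(q + 3)*(q + 4)*(q - 4)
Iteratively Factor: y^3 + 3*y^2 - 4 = (y + 2)*(y^2 + y - 2) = (y + 2)^2*(y - 1)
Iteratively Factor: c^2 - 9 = (c - 3)*(c + 3)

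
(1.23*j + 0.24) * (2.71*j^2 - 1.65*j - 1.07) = 3.3333*j^3 - 1.3791*j^2 - 1.7121*j - 0.2568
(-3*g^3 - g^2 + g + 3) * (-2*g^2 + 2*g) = 6*g^5 - 4*g^4 - 4*g^3 - 4*g^2 + 6*g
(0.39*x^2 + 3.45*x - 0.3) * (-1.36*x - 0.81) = -0.5304*x^3 - 5.0079*x^2 - 2.3865*x + 0.243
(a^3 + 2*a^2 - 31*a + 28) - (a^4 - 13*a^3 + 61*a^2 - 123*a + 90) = -a^4 + 14*a^3 - 59*a^2 + 92*a - 62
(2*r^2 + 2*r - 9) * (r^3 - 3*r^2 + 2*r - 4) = 2*r^5 - 4*r^4 - 11*r^3 + 23*r^2 - 26*r + 36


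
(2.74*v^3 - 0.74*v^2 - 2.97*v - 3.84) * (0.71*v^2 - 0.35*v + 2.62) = 1.9454*v^5 - 1.4844*v^4 + 5.3291*v^3 - 3.6257*v^2 - 6.4374*v - 10.0608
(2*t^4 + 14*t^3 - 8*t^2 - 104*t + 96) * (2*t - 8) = 4*t^5 + 12*t^4 - 128*t^3 - 144*t^2 + 1024*t - 768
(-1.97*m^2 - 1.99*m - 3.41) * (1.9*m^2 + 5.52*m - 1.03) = -3.743*m^4 - 14.6554*m^3 - 15.4347*m^2 - 16.7735*m + 3.5123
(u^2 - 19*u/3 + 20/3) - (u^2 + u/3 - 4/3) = 8 - 20*u/3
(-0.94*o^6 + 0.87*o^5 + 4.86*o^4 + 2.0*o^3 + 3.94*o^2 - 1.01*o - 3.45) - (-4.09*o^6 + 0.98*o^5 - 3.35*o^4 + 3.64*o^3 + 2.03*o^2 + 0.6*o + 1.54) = 3.15*o^6 - 0.11*o^5 + 8.21*o^4 - 1.64*o^3 + 1.91*o^2 - 1.61*o - 4.99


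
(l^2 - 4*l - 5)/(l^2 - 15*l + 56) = (l^2 - 4*l - 5)/(l^2 - 15*l + 56)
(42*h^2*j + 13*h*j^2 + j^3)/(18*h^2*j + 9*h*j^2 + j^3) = (7*h + j)/(3*h + j)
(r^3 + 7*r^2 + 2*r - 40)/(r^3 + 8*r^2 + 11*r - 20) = (r - 2)/(r - 1)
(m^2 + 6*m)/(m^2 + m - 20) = m*(m + 6)/(m^2 + m - 20)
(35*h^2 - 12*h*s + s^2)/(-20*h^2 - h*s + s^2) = (-7*h + s)/(4*h + s)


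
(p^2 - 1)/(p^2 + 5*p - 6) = (p + 1)/(p + 6)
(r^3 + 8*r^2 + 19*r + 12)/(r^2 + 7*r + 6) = (r^2 + 7*r + 12)/(r + 6)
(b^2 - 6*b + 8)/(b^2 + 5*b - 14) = (b - 4)/(b + 7)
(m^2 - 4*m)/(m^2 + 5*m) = (m - 4)/(m + 5)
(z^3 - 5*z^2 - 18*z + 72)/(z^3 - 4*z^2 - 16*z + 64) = (z^2 - 9*z + 18)/(z^2 - 8*z + 16)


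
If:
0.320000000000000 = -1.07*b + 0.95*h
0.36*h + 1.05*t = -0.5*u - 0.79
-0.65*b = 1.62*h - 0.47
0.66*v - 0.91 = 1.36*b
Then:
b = -0.03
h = 0.30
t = -0.476190476190476*u - 0.856059178956793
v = 1.32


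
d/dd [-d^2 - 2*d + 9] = -2*d - 2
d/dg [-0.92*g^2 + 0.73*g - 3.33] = 0.73 - 1.84*g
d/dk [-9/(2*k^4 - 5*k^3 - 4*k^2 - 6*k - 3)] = 9*(8*k^3 - 15*k^2 - 8*k - 6)/(-2*k^4 + 5*k^3 + 4*k^2 + 6*k + 3)^2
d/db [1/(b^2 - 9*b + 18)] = (9 - 2*b)/(b^2 - 9*b + 18)^2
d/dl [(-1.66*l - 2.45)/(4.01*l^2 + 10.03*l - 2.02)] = (6.6566*l^2 + 19.649*l + 27.9267)/(16.0801*l^4 + 80.4406*l^3 + 84.4005*l^2 - 40.5212*l + 4.0804)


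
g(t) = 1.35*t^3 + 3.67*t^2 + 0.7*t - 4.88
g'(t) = 4.05*t^2 + 7.34*t + 0.7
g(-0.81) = -3.76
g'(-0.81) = -2.59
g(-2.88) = -8.70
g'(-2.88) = 13.15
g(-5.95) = -163.49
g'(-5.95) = 100.41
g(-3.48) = -19.77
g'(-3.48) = 24.20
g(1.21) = 3.73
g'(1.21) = 15.51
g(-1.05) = -3.13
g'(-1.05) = -2.54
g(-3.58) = -22.29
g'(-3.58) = 26.33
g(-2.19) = -2.99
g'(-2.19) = 4.05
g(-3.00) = -10.40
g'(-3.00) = 15.13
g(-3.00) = -10.40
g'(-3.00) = 15.13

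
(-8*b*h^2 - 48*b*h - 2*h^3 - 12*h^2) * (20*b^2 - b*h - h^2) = -160*b^3*h^2 - 960*b^3*h - 32*b^2*h^3 - 192*b^2*h^2 + 10*b*h^4 + 60*b*h^3 + 2*h^5 + 12*h^4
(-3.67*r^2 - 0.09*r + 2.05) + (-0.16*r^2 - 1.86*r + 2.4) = -3.83*r^2 - 1.95*r + 4.45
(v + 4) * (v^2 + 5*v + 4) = v^3 + 9*v^2 + 24*v + 16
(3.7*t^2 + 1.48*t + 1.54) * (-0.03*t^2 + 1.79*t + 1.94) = -0.111*t^4 + 6.5786*t^3 + 9.781*t^2 + 5.6278*t + 2.9876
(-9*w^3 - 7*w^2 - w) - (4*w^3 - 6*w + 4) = -13*w^3 - 7*w^2 + 5*w - 4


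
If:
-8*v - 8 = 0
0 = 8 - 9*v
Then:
No Solution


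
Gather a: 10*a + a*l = a*(l + 10)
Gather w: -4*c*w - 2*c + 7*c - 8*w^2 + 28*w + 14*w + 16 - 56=5*c - 8*w^2 + w*(42 - 4*c) - 40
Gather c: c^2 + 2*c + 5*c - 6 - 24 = c^2 + 7*c - 30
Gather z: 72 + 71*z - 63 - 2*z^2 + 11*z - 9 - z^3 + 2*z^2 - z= -z^3 + 81*z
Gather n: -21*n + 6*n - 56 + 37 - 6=-15*n - 25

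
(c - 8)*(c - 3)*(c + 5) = c^3 - 6*c^2 - 31*c + 120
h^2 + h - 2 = (h - 1)*(h + 2)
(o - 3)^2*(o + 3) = o^3 - 3*o^2 - 9*o + 27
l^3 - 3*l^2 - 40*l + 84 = (l - 7)*(l - 2)*(l + 6)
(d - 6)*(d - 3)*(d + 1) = d^3 - 8*d^2 + 9*d + 18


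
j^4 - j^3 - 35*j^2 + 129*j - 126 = (j - 3)^2*(j - 2)*(j + 7)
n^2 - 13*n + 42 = (n - 7)*(n - 6)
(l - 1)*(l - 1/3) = l^2 - 4*l/3 + 1/3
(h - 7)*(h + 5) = h^2 - 2*h - 35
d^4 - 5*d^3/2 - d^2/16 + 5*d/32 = d*(d - 5/2)*(d - 1/4)*(d + 1/4)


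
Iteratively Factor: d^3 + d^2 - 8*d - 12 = (d - 3)*(d^2 + 4*d + 4) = (d - 3)*(d + 2)*(d + 2)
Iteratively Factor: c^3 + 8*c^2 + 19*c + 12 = (c + 3)*(c^2 + 5*c + 4) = (c + 3)*(c + 4)*(c + 1)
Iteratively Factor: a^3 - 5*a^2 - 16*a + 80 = (a + 4)*(a^2 - 9*a + 20) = (a - 5)*(a + 4)*(a - 4)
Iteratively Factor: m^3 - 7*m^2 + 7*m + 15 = (m - 3)*(m^2 - 4*m - 5) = (m - 5)*(m - 3)*(m + 1)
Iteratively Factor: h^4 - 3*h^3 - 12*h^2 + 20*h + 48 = (h - 4)*(h^3 + h^2 - 8*h - 12) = (h - 4)*(h - 3)*(h^2 + 4*h + 4) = (h - 4)*(h - 3)*(h + 2)*(h + 2)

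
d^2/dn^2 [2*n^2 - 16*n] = 4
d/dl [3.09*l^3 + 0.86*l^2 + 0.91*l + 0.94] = 9.27*l^2 + 1.72*l + 0.91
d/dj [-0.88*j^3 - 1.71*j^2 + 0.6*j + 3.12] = -2.64*j^2 - 3.42*j + 0.6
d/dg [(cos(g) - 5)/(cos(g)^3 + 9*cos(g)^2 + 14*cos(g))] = 2*(cos(g)^3 - 3*cos(g)^2 - 45*cos(g) - 35)*sin(g)/((cos(g) + 2)^2*(cos(g) + 7)^2*cos(g)^2)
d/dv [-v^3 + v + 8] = 1 - 3*v^2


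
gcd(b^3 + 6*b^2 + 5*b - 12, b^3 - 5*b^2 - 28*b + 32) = b^2 + 3*b - 4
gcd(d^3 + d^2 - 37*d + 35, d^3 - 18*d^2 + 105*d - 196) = 1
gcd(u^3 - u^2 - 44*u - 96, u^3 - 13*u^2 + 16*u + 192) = u^2 - 5*u - 24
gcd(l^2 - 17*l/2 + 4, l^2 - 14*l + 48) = l - 8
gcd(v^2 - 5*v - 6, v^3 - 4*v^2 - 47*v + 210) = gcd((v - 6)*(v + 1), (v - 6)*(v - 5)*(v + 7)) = v - 6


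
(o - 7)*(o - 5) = o^2 - 12*o + 35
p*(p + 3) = p^2 + 3*p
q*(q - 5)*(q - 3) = q^3 - 8*q^2 + 15*q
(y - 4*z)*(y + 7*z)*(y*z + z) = y^3*z + 3*y^2*z^2 + y^2*z - 28*y*z^3 + 3*y*z^2 - 28*z^3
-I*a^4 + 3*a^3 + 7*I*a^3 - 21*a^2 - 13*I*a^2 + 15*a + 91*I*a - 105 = (a - 7)*(a - 3*I)*(a + 5*I)*(-I*a + 1)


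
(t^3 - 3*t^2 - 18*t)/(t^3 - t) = (t^2 - 3*t - 18)/(t^2 - 1)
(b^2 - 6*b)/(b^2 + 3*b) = (b - 6)/(b + 3)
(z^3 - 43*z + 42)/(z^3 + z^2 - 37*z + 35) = (z - 6)/(z - 5)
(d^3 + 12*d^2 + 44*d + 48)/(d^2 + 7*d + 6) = (d^2 + 6*d + 8)/(d + 1)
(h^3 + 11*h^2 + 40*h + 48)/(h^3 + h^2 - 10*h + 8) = (h^2 + 7*h + 12)/(h^2 - 3*h + 2)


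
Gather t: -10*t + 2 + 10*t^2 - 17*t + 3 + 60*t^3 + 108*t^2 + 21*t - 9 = 60*t^3 + 118*t^2 - 6*t - 4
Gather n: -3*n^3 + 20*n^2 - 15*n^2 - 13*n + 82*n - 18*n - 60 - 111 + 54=-3*n^3 + 5*n^2 + 51*n - 117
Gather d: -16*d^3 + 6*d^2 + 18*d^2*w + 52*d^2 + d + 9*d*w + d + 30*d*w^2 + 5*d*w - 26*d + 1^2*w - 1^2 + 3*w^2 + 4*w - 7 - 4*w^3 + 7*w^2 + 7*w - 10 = -16*d^3 + d^2*(18*w + 58) + d*(30*w^2 + 14*w - 24) - 4*w^3 + 10*w^2 + 12*w - 18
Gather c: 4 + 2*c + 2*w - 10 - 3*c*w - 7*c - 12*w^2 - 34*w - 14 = c*(-3*w - 5) - 12*w^2 - 32*w - 20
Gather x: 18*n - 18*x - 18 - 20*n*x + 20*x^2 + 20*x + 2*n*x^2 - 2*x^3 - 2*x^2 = 18*n - 2*x^3 + x^2*(2*n + 18) + x*(2 - 20*n) - 18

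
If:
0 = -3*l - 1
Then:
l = -1/3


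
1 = 1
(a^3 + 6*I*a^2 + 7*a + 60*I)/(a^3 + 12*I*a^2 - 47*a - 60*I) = (a - 3*I)/(a + 3*I)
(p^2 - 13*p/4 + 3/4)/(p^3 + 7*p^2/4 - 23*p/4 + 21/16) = 4*(p - 3)/(4*p^2 + 8*p - 21)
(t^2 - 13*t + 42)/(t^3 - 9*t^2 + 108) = (t - 7)/(t^2 - 3*t - 18)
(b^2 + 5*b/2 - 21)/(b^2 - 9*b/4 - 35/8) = 4*(b + 6)/(4*b + 5)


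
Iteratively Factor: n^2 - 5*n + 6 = (n - 2)*(n - 3)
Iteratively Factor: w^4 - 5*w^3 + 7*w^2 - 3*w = (w - 3)*(w^3 - 2*w^2 + w) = w*(w - 3)*(w^2 - 2*w + 1) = w*(w - 3)*(w - 1)*(w - 1)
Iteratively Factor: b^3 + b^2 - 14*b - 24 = (b + 3)*(b^2 - 2*b - 8) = (b - 4)*(b + 3)*(b + 2)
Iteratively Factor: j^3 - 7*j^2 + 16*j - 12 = (j - 2)*(j^2 - 5*j + 6) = (j - 3)*(j - 2)*(j - 2)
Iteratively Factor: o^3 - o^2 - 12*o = (o)*(o^2 - o - 12) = o*(o - 4)*(o + 3)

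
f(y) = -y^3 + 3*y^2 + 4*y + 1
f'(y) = -3*y^2 + 6*y + 4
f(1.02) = 7.14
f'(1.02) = 7.00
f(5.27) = -40.96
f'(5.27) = -47.70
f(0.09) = 1.38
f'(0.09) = 4.52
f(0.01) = 1.04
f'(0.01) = 4.06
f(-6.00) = 301.00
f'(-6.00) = -140.00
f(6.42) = -114.28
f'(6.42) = -81.13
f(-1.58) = 6.11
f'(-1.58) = -12.97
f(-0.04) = 0.84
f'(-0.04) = 3.76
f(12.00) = -1247.00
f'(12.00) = -356.00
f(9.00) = -449.00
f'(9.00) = -185.00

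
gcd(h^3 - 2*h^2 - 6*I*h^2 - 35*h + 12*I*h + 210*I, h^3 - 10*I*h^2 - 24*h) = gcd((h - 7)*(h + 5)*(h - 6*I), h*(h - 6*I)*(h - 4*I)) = h - 6*I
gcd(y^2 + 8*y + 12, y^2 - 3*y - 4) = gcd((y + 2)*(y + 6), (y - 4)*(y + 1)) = 1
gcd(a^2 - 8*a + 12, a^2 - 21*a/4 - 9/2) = a - 6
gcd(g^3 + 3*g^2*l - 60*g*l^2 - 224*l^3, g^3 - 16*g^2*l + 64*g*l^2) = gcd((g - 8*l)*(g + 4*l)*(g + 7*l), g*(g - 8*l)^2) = g - 8*l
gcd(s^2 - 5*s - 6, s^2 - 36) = s - 6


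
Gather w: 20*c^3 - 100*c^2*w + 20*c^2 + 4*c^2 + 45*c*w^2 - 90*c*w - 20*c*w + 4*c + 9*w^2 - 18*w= 20*c^3 + 24*c^2 + 4*c + w^2*(45*c + 9) + w*(-100*c^2 - 110*c - 18)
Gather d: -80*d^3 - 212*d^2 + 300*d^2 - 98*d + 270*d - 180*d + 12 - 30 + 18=-80*d^3 + 88*d^2 - 8*d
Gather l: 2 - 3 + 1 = 0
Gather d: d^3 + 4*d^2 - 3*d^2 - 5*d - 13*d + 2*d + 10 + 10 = d^3 + d^2 - 16*d + 20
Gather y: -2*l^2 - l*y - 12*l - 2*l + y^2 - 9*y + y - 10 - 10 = -2*l^2 - 14*l + y^2 + y*(-l - 8) - 20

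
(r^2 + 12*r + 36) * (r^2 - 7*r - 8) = r^4 + 5*r^3 - 56*r^2 - 348*r - 288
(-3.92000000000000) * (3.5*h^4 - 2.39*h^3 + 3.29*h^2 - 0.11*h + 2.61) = -13.72*h^4 + 9.3688*h^3 - 12.8968*h^2 + 0.4312*h - 10.2312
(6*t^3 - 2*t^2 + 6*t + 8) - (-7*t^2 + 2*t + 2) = 6*t^3 + 5*t^2 + 4*t + 6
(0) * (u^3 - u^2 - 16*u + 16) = 0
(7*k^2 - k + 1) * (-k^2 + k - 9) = -7*k^4 + 8*k^3 - 65*k^2 + 10*k - 9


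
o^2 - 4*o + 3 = (o - 3)*(o - 1)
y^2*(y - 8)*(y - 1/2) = y^4 - 17*y^3/2 + 4*y^2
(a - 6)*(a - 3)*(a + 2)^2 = a^4 - 5*a^3 - 14*a^2 + 36*a + 72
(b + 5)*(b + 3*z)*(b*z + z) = b^3*z + 3*b^2*z^2 + 6*b^2*z + 18*b*z^2 + 5*b*z + 15*z^2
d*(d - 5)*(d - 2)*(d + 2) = d^4 - 5*d^3 - 4*d^2 + 20*d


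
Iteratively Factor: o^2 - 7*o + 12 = (o - 3)*(o - 4)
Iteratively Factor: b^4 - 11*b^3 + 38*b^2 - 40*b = (b)*(b^3 - 11*b^2 + 38*b - 40) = b*(b - 4)*(b^2 - 7*b + 10) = b*(b - 4)*(b - 2)*(b - 5)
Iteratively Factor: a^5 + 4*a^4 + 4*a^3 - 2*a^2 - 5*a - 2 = (a + 1)*(a^4 + 3*a^3 + a^2 - 3*a - 2) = (a - 1)*(a + 1)*(a^3 + 4*a^2 + 5*a + 2) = (a - 1)*(a + 1)^2*(a^2 + 3*a + 2) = (a - 1)*(a + 1)^3*(a + 2)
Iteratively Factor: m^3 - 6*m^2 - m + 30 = (m + 2)*(m^2 - 8*m + 15) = (m - 3)*(m + 2)*(m - 5)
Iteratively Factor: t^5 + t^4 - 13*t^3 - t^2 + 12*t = (t)*(t^4 + t^3 - 13*t^2 - t + 12) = t*(t + 4)*(t^3 - 3*t^2 - t + 3) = t*(t + 1)*(t + 4)*(t^2 - 4*t + 3) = t*(t - 1)*(t + 1)*(t + 4)*(t - 3)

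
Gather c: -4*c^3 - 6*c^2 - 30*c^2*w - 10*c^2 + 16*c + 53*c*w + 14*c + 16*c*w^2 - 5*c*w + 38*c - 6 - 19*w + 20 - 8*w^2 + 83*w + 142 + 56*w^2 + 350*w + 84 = -4*c^3 + c^2*(-30*w - 16) + c*(16*w^2 + 48*w + 68) + 48*w^2 + 414*w + 240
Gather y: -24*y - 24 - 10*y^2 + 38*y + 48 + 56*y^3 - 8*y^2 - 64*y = 56*y^3 - 18*y^2 - 50*y + 24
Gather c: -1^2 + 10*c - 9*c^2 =-9*c^2 + 10*c - 1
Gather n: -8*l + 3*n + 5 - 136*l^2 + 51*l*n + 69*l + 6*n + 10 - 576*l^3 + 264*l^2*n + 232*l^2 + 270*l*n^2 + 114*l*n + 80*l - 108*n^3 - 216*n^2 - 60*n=-576*l^3 + 96*l^2 + 141*l - 108*n^3 + n^2*(270*l - 216) + n*(264*l^2 + 165*l - 51) + 15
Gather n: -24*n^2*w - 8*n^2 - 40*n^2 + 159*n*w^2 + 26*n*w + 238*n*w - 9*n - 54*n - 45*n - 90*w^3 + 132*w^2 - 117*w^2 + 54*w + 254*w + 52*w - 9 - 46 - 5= n^2*(-24*w - 48) + n*(159*w^2 + 264*w - 108) - 90*w^3 + 15*w^2 + 360*w - 60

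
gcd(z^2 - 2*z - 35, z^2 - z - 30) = z + 5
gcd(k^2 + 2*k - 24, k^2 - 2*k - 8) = k - 4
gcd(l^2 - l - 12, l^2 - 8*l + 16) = l - 4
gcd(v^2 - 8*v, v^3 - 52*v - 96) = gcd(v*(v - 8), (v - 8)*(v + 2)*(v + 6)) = v - 8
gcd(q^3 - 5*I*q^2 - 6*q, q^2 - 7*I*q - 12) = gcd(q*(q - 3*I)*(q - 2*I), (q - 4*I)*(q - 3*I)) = q - 3*I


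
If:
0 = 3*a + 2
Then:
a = -2/3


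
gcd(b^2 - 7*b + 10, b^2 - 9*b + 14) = b - 2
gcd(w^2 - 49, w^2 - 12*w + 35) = w - 7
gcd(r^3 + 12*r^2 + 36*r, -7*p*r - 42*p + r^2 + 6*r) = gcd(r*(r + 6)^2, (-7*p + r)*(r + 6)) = r + 6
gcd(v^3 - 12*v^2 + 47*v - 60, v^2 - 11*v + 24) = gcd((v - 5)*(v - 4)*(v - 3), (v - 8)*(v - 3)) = v - 3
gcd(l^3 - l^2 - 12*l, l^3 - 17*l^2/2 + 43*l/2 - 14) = l - 4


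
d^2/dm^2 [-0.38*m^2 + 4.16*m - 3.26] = -0.760000000000000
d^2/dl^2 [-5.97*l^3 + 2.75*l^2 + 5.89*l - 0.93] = 5.5 - 35.82*l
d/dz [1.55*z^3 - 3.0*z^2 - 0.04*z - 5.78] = 4.65*z^2 - 6.0*z - 0.04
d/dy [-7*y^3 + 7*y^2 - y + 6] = -21*y^2 + 14*y - 1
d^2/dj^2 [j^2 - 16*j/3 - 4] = 2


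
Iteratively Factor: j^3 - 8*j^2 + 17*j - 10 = (j - 5)*(j^2 - 3*j + 2) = (j - 5)*(j - 2)*(j - 1)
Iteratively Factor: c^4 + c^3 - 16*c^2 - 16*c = (c)*(c^3 + c^2 - 16*c - 16) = c*(c + 1)*(c^2 - 16) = c*(c + 1)*(c + 4)*(c - 4)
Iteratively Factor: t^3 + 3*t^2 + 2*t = (t)*(t^2 + 3*t + 2) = t*(t + 1)*(t + 2)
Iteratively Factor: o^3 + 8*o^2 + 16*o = (o + 4)*(o^2 + 4*o) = o*(o + 4)*(o + 4)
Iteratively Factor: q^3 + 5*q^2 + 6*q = (q + 3)*(q^2 + 2*q) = q*(q + 3)*(q + 2)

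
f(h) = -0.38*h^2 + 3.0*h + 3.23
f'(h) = 3.0 - 0.76*h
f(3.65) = 9.12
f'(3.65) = 0.23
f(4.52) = 9.03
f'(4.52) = -0.44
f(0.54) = 4.74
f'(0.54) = 2.59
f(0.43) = 4.45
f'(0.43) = 2.67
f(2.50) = 8.36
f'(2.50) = 1.10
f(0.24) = 3.93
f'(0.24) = 2.82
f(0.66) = 5.04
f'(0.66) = 2.50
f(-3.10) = -9.72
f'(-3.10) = 5.36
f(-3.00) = -9.19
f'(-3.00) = 5.28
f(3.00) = 8.81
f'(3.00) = 0.72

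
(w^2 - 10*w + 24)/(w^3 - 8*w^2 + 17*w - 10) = (w^2 - 10*w + 24)/(w^3 - 8*w^2 + 17*w - 10)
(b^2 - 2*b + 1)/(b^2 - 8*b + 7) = (b - 1)/(b - 7)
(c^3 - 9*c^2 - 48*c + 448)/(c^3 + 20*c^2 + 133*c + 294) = (c^2 - 16*c + 64)/(c^2 + 13*c + 42)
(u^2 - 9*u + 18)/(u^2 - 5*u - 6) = (u - 3)/(u + 1)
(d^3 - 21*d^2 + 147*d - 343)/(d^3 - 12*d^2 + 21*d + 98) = (d - 7)/(d + 2)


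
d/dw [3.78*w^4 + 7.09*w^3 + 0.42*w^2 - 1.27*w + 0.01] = 15.12*w^3 + 21.27*w^2 + 0.84*w - 1.27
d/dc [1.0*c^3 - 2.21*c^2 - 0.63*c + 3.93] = 3.0*c^2 - 4.42*c - 0.63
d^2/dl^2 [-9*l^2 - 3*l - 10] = -18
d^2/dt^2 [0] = 0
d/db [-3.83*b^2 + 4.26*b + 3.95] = 4.26 - 7.66*b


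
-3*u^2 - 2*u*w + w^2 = (-3*u + w)*(u + w)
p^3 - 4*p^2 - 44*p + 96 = (p - 8)*(p - 2)*(p + 6)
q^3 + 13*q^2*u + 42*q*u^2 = q*(q + 6*u)*(q + 7*u)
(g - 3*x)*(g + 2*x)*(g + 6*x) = g^3 + 5*g^2*x - 12*g*x^2 - 36*x^3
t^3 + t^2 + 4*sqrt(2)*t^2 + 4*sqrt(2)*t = t*(t + 1)*(t + 4*sqrt(2))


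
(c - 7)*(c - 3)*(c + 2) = c^3 - 8*c^2 + c + 42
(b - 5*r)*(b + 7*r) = b^2 + 2*b*r - 35*r^2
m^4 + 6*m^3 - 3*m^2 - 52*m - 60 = (m - 3)*(m + 2)^2*(m + 5)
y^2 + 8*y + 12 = (y + 2)*(y + 6)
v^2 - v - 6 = (v - 3)*(v + 2)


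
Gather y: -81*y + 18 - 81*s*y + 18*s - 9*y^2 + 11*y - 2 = 18*s - 9*y^2 + y*(-81*s - 70) + 16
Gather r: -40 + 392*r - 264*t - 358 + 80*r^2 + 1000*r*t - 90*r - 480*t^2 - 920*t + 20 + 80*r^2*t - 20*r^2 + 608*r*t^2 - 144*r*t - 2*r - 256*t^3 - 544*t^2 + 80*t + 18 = r^2*(80*t + 60) + r*(608*t^2 + 856*t + 300) - 256*t^3 - 1024*t^2 - 1104*t - 360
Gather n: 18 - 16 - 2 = 0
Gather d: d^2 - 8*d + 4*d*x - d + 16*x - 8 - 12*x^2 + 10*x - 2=d^2 + d*(4*x - 9) - 12*x^2 + 26*x - 10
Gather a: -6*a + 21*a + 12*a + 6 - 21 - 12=27*a - 27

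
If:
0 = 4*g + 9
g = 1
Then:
No Solution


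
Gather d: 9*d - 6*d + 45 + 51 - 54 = 3*d + 42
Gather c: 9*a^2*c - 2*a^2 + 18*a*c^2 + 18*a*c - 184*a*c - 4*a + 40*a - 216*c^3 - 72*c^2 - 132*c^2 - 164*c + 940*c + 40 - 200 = -2*a^2 + 36*a - 216*c^3 + c^2*(18*a - 204) + c*(9*a^2 - 166*a + 776) - 160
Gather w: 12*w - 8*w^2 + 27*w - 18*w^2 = -26*w^2 + 39*w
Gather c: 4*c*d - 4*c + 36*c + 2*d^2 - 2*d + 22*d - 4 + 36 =c*(4*d + 32) + 2*d^2 + 20*d + 32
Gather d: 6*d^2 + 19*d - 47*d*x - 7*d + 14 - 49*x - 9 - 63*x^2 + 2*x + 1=6*d^2 + d*(12 - 47*x) - 63*x^2 - 47*x + 6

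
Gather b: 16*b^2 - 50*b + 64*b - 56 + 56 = 16*b^2 + 14*b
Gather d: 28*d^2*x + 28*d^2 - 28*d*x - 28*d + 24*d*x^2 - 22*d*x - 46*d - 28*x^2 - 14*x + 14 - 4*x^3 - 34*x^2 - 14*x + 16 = d^2*(28*x + 28) + d*(24*x^2 - 50*x - 74) - 4*x^3 - 62*x^2 - 28*x + 30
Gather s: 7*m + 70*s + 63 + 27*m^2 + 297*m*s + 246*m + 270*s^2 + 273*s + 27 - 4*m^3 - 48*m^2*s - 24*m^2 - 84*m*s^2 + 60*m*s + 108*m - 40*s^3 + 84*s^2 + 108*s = -4*m^3 + 3*m^2 + 361*m - 40*s^3 + s^2*(354 - 84*m) + s*(-48*m^2 + 357*m + 451) + 90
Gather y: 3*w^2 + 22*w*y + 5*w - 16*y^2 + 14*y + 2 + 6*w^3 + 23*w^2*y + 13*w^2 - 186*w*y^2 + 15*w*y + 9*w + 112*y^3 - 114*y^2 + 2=6*w^3 + 16*w^2 + 14*w + 112*y^3 + y^2*(-186*w - 130) + y*(23*w^2 + 37*w + 14) + 4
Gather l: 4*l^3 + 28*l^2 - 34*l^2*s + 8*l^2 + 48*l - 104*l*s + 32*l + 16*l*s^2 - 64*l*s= 4*l^3 + l^2*(36 - 34*s) + l*(16*s^2 - 168*s + 80)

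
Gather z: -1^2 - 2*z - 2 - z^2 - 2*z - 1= -z^2 - 4*z - 4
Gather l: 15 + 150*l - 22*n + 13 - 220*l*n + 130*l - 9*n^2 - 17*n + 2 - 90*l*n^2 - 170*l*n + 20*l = l*(-90*n^2 - 390*n + 300) - 9*n^2 - 39*n + 30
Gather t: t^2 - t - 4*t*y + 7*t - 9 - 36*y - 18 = t^2 + t*(6 - 4*y) - 36*y - 27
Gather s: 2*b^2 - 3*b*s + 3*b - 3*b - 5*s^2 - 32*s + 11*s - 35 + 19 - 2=2*b^2 - 5*s^2 + s*(-3*b - 21) - 18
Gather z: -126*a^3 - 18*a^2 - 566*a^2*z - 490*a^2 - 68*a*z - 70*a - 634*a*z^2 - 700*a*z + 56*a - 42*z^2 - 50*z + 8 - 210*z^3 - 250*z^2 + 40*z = -126*a^3 - 508*a^2 - 14*a - 210*z^3 + z^2*(-634*a - 292) + z*(-566*a^2 - 768*a - 10) + 8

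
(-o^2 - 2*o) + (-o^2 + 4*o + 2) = -2*o^2 + 2*o + 2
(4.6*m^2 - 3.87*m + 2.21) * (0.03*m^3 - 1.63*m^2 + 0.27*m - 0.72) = 0.138*m^5 - 7.6141*m^4 + 7.6164*m^3 - 7.9592*m^2 + 3.3831*m - 1.5912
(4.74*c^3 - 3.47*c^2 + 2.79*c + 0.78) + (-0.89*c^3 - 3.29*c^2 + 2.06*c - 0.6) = 3.85*c^3 - 6.76*c^2 + 4.85*c + 0.18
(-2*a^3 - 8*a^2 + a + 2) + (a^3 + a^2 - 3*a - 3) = -a^3 - 7*a^2 - 2*a - 1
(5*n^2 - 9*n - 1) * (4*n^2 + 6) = 20*n^4 - 36*n^3 + 26*n^2 - 54*n - 6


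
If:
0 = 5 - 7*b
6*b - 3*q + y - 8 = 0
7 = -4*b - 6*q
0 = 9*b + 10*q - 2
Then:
No Solution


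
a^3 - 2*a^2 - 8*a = a*(a - 4)*(a + 2)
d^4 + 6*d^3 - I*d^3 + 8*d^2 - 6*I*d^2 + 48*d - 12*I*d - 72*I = (d + 6)*(d - 2*I)^2*(d + 3*I)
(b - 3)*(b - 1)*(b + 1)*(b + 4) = b^4 + b^3 - 13*b^2 - b + 12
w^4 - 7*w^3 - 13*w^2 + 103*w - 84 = (w - 7)*(w - 3)*(w - 1)*(w + 4)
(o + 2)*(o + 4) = o^2 + 6*o + 8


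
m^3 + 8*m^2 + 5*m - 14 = (m - 1)*(m + 2)*(m + 7)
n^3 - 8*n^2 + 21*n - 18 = (n - 3)^2*(n - 2)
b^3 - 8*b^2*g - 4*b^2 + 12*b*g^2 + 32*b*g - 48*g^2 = (b - 4)*(b - 6*g)*(b - 2*g)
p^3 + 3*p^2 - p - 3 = (p - 1)*(p + 1)*(p + 3)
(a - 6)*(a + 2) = a^2 - 4*a - 12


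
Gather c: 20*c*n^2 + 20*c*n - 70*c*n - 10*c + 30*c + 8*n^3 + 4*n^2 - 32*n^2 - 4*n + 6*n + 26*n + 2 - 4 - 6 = c*(20*n^2 - 50*n + 20) + 8*n^3 - 28*n^2 + 28*n - 8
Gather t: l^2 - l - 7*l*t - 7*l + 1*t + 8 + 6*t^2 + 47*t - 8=l^2 - 8*l + 6*t^2 + t*(48 - 7*l)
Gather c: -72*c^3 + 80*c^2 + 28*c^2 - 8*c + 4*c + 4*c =-72*c^3 + 108*c^2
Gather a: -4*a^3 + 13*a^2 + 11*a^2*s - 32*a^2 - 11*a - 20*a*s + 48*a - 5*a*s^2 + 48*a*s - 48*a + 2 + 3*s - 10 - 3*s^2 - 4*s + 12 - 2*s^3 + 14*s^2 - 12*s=-4*a^3 + a^2*(11*s - 19) + a*(-5*s^2 + 28*s - 11) - 2*s^3 + 11*s^2 - 13*s + 4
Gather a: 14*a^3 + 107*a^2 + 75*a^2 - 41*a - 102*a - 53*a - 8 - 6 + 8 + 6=14*a^3 + 182*a^2 - 196*a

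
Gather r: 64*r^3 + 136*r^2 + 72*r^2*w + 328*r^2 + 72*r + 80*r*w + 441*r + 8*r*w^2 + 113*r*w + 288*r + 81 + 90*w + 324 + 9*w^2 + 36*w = 64*r^3 + r^2*(72*w + 464) + r*(8*w^2 + 193*w + 801) + 9*w^2 + 126*w + 405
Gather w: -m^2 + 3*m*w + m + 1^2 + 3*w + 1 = -m^2 + m + w*(3*m + 3) + 2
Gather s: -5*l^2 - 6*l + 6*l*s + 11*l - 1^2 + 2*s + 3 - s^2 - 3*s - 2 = -5*l^2 + 5*l - s^2 + s*(6*l - 1)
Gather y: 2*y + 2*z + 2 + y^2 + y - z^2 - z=y^2 + 3*y - z^2 + z + 2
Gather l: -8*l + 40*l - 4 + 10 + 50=32*l + 56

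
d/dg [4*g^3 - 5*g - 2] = 12*g^2 - 5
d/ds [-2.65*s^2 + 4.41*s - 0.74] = 4.41 - 5.3*s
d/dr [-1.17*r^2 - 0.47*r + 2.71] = -2.34*r - 0.47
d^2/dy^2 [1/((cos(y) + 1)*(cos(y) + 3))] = (-4*sin(y)^4 + 6*sin(y)^2 + 27*cos(y) - 3*cos(3*y) + 24)/((cos(y) + 1)^3*(cos(y) + 3)^3)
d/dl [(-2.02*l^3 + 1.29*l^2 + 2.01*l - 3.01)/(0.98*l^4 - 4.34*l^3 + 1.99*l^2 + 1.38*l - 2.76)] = (1.9796*l^6 - 2.5284*l^5 - 4.3306*l^4 + 23.6708*l^3 - 24.6843*l^2 + 4.859*l - 1.3938)/(0.9604*l^8 - 8.5064*l^7 + 22.736*l^6 - 14.5684*l^5 - 13.4279*l^4 + 29.4492*l^3 - 9.0804*l^2 - 7.6176*l + 7.6176)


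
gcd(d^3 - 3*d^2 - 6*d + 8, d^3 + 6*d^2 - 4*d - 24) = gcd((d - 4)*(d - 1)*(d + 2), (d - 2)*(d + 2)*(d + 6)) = d + 2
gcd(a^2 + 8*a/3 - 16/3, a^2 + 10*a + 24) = a + 4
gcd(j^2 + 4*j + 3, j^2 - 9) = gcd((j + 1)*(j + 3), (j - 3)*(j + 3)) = j + 3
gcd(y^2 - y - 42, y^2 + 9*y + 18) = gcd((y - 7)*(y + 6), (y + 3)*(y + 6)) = y + 6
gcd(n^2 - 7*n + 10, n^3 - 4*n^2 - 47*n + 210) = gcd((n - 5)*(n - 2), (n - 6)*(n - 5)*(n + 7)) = n - 5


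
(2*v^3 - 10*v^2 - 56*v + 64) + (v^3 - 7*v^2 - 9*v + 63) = 3*v^3 - 17*v^2 - 65*v + 127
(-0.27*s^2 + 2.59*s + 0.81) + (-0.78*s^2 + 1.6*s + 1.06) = -1.05*s^2 + 4.19*s + 1.87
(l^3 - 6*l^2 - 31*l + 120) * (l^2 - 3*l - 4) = l^5 - 9*l^4 - 17*l^3 + 237*l^2 - 236*l - 480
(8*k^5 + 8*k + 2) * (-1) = -8*k^5 - 8*k - 2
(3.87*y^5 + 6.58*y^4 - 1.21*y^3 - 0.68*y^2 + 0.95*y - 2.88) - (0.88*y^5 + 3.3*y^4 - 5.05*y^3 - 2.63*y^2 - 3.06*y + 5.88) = 2.99*y^5 + 3.28*y^4 + 3.84*y^3 + 1.95*y^2 + 4.01*y - 8.76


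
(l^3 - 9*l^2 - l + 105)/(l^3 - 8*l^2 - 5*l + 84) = (l - 5)/(l - 4)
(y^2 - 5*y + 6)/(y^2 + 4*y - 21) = (y - 2)/(y + 7)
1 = 1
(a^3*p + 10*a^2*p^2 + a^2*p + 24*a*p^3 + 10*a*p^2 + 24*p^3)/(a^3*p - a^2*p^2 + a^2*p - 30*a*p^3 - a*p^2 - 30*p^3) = (-a^2 - 10*a*p - 24*p^2)/(-a^2 + a*p + 30*p^2)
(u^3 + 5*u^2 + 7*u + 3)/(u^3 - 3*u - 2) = (u + 3)/(u - 2)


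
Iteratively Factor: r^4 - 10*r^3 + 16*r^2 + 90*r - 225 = (r - 5)*(r^3 - 5*r^2 - 9*r + 45) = (r - 5)^2*(r^2 - 9) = (r - 5)^2*(r + 3)*(r - 3)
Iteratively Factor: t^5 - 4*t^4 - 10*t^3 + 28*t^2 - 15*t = (t + 3)*(t^4 - 7*t^3 + 11*t^2 - 5*t) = (t - 1)*(t + 3)*(t^3 - 6*t^2 + 5*t) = t*(t - 1)*(t + 3)*(t^2 - 6*t + 5) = t*(t - 5)*(t - 1)*(t + 3)*(t - 1)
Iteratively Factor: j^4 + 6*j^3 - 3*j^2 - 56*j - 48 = (j + 1)*(j^3 + 5*j^2 - 8*j - 48) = (j + 1)*(j + 4)*(j^2 + j - 12) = (j - 3)*(j + 1)*(j + 4)*(j + 4)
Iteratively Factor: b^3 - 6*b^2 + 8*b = (b)*(b^2 - 6*b + 8) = b*(b - 2)*(b - 4)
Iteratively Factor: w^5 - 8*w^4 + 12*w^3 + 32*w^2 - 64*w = (w)*(w^4 - 8*w^3 + 12*w^2 + 32*w - 64) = w*(w + 2)*(w^3 - 10*w^2 + 32*w - 32) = w*(w - 2)*(w + 2)*(w^2 - 8*w + 16) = w*(w - 4)*(w - 2)*(w + 2)*(w - 4)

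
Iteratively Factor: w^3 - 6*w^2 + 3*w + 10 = (w - 2)*(w^2 - 4*w - 5) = (w - 5)*(w - 2)*(w + 1)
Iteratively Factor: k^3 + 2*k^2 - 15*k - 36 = (k - 4)*(k^2 + 6*k + 9) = (k - 4)*(k + 3)*(k + 3)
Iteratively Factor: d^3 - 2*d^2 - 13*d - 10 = (d + 2)*(d^2 - 4*d - 5) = (d - 5)*(d + 2)*(d + 1)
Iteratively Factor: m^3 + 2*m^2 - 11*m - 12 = (m + 1)*(m^2 + m - 12) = (m + 1)*(m + 4)*(m - 3)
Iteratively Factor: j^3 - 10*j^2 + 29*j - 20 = (j - 5)*(j^2 - 5*j + 4) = (j - 5)*(j - 4)*(j - 1)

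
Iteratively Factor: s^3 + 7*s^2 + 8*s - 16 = (s + 4)*(s^2 + 3*s - 4) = (s + 4)^2*(s - 1)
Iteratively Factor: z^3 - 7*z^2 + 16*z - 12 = (z - 2)*(z^2 - 5*z + 6) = (z - 2)^2*(z - 3)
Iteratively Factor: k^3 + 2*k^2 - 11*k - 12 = (k + 1)*(k^2 + k - 12) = (k + 1)*(k + 4)*(k - 3)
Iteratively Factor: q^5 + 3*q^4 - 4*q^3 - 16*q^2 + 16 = (q + 2)*(q^4 + q^3 - 6*q^2 - 4*q + 8) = (q - 1)*(q + 2)*(q^3 + 2*q^2 - 4*q - 8) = (q - 1)*(q + 2)^2*(q^2 - 4) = (q - 2)*(q - 1)*(q + 2)^2*(q + 2)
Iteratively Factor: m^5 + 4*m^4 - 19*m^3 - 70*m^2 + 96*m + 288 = (m - 3)*(m^4 + 7*m^3 + 2*m^2 - 64*m - 96) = (m - 3)*(m + 2)*(m^3 + 5*m^2 - 8*m - 48) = (m - 3)*(m + 2)*(m + 4)*(m^2 + m - 12) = (m - 3)*(m + 2)*(m + 4)^2*(m - 3)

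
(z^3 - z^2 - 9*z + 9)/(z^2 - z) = z - 9/z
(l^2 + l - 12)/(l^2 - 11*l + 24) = (l + 4)/(l - 8)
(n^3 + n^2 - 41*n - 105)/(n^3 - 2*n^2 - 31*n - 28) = (n^2 + 8*n + 15)/(n^2 + 5*n + 4)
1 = 1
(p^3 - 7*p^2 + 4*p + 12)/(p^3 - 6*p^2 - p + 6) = (p - 2)/(p - 1)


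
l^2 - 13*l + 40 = (l - 8)*(l - 5)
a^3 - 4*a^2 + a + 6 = (a - 3)*(a - 2)*(a + 1)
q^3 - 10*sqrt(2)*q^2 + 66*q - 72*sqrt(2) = (q - 4*sqrt(2))*(q - 3*sqrt(2))^2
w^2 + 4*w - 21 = (w - 3)*(w + 7)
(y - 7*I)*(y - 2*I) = y^2 - 9*I*y - 14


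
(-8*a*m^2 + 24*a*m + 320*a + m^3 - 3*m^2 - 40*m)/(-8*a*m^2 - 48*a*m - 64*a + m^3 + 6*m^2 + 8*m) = (m^2 - 3*m - 40)/(m^2 + 6*m + 8)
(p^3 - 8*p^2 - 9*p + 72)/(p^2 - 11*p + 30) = (p^3 - 8*p^2 - 9*p + 72)/(p^2 - 11*p + 30)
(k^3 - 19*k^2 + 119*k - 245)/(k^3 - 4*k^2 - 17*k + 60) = (k^2 - 14*k + 49)/(k^2 + k - 12)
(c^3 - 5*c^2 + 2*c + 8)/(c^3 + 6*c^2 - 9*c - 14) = (c - 4)/(c + 7)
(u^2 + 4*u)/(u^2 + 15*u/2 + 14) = 2*u/(2*u + 7)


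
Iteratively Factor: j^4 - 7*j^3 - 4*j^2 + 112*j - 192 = (j - 3)*(j^3 - 4*j^2 - 16*j + 64) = (j - 3)*(j + 4)*(j^2 - 8*j + 16) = (j - 4)*(j - 3)*(j + 4)*(j - 4)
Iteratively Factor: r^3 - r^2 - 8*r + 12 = (r - 2)*(r^2 + r - 6) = (r - 2)*(r + 3)*(r - 2)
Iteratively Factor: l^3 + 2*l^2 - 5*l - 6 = (l + 3)*(l^2 - l - 2) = (l + 1)*(l + 3)*(l - 2)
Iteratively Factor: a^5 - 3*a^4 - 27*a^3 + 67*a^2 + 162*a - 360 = (a - 3)*(a^4 - 27*a^2 - 14*a + 120) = (a - 3)*(a + 4)*(a^3 - 4*a^2 - 11*a + 30) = (a - 3)*(a - 2)*(a + 4)*(a^2 - 2*a - 15) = (a - 5)*(a - 3)*(a - 2)*(a + 4)*(a + 3)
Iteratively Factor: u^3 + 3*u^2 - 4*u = (u - 1)*(u^2 + 4*u) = u*(u - 1)*(u + 4)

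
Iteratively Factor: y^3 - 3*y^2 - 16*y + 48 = (y - 3)*(y^2 - 16) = (y - 3)*(y + 4)*(y - 4)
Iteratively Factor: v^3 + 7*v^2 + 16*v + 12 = (v + 3)*(v^2 + 4*v + 4) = (v + 2)*(v + 3)*(v + 2)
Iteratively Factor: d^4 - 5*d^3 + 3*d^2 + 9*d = (d)*(d^3 - 5*d^2 + 3*d + 9) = d*(d - 3)*(d^2 - 2*d - 3) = d*(d - 3)*(d + 1)*(d - 3)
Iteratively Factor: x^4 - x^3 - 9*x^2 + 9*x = (x)*(x^3 - x^2 - 9*x + 9) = x*(x - 3)*(x^2 + 2*x - 3) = x*(x - 3)*(x + 3)*(x - 1)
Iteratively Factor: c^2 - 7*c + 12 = (c - 3)*(c - 4)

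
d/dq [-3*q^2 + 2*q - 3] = 2 - 6*q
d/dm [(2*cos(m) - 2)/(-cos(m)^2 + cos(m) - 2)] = 2*(sin(m)^2 + 2*cos(m))*sin(m)/(sin(m)^2 + cos(m) - 3)^2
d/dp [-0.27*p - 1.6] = -0.270000000000000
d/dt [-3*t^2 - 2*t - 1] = -6*t - 2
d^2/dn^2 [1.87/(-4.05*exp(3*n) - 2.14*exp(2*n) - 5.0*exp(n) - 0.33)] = (-1.87*(12.15*exp(2*n) + 4.28*exp(n) + 5.0)*(24.3*exp(2*n) + 8.56*exp(n) + 10.0)*exp(n) + (68.1615*exp(2*n) + 16.0072*exp(n) + 9.35)*(4.05*exp(3*n) + 2.14*exp(2*n) + 5.0*exp(n) + 0.33))*exp(n)/(4.05*exp(3*n) + 2.14*exp(2*n) + 5.0*exp(n) + 0.33)^3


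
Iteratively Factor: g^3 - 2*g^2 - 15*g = (g)*(g^2 - 2*g - 15) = g*(g - 5)*(g + 3)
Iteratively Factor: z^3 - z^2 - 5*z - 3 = (z - 3)*(z^2 + 2*z + 1) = (z - 3)*(z + 1)*(z + 1)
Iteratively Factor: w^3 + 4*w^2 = (w + 4)*(w^2) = w*(w + 4)*(w)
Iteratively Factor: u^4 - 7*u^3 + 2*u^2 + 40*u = (u - 4)*(u^3 - 3*u^2 - 10*u) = (u - 4)*(u + 2)*(u^2 - 5*u) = (u - 5)*(u - 4)*(u + 2)*(u)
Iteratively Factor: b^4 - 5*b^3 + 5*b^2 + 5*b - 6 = (b - 1)*(b^3 - 4*b^2 + b + 6) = (b - 1)*(b + 1)*(b^2 - 5*b + 6) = (b - 3)*(b - 1)*(b + 1)*(b - 2)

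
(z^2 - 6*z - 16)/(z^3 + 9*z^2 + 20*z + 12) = (z - 8)/(z^2 + 7*z + 6)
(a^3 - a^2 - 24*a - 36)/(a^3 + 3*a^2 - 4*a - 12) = (a - 6)/(a - 2)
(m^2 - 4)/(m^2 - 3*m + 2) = (m + 2)/(m - 1)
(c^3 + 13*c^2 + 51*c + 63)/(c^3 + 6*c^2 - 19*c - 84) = (c + 3)/(c - 4)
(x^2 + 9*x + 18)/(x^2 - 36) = (x + 3)/(x - 6)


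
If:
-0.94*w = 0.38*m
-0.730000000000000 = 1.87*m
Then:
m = -0.39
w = 0.16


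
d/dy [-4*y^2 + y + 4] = 1 - 8*y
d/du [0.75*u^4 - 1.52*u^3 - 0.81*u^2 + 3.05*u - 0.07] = 3.0*u^3 - 4.56*u^2 - 1.62*u + 3.05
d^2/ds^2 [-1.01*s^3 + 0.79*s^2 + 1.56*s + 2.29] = 1.58 - 6.06*s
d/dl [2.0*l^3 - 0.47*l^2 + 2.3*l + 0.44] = 6.0*l^2 - 0.94*l + 2.3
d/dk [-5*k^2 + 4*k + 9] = 4 - 10*k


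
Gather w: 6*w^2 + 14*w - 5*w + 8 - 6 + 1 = 6*w^2 + 9*w + 3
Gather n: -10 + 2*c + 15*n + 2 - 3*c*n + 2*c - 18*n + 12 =4*c + n*(-3*c - 3) + 4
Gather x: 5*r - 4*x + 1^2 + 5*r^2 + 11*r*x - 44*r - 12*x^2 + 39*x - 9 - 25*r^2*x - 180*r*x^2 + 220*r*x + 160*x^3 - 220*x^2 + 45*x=5*r^2 - 39*r + 160*x^3 + x^2*(-180*r - 232) + x*(-25*r^2 + 231*r + 80) - 8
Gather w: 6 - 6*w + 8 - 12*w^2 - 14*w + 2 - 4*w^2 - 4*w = -16*w^2 - 24*w + 16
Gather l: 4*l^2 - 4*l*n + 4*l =4*l^2 + l*(4 - 4*n)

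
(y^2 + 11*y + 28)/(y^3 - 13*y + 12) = (y + 7)/(y^2 - 4*y + 3)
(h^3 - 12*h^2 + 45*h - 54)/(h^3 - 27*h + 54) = (h - 6)/(h + 6)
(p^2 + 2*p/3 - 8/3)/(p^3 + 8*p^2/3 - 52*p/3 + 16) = (p + 2)/(p^2 + 4*p - 12)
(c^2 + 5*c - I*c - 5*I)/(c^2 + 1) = (c + 5)/(c + I)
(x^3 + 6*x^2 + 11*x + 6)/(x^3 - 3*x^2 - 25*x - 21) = (x + 2)/(x - 7)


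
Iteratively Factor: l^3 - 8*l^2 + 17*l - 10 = (l - 2)*(l^2 - 6*l + 5) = (l - 5)*(l - 2)*(l - 1)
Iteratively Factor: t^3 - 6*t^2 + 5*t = (t)*(t^2 - 6*t + 5) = t*(t - 1)*(t - 5)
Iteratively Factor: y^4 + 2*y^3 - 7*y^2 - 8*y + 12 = (y + 3)*(y^3 - y^2 - 4*y + 4) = (y + 2)*(y + 3)*(y^2 - 3*y + 2) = (y - 2)*(y + 2)*(y + 3)*(y - 1)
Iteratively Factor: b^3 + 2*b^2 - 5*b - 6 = (b + 3)*(b^2 - b - 2) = (b - 2)*(b + 3)*(b + 1)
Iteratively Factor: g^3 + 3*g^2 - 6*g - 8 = (g + 4)*(g^2 - g - 2) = (g - 2)*(g + 4)*(g + 1)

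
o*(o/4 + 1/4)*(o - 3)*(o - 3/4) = o^4/4 - 11*o^3/16 - 3*o^2/8 + 9*o/16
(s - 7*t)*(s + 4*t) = s^2 - 3*s*t - 28*t^2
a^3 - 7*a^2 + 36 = (a - 6)*(a - 3)*(a + 2)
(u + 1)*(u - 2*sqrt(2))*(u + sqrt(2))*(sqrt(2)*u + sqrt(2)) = sqrt(2)*u^4 - 2*u^3 + 2*sqrt(2)*u^3 - 3*sqrt(2)*u^2 - 4*u^2 - 8*sqrt(2)*u - 2*u - 4*sqrt(2)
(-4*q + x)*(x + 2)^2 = -4*q*x^2 - 16*q*x - 16*q + x^3 + 4*x^2 + 4*x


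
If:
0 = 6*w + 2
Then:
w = -1/3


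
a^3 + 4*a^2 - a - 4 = (a - 1)*(a + 1)*(a + 4)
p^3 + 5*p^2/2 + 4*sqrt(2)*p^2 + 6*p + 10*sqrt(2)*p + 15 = (p + 5/2)*(p + sqrt(2))*(p + 3*sqrt(2))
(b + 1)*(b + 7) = b^2 + 8*b + 7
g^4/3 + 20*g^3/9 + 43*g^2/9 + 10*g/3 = g*(g/3 + 1)*(g + 5/3)*(g + 2)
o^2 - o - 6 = (o - 3)*(o + 2)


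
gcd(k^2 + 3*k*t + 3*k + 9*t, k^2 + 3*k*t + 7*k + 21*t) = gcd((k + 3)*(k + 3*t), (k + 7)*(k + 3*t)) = k + 3*t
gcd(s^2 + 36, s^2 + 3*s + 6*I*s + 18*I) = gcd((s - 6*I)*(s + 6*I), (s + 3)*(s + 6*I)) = s + 6*I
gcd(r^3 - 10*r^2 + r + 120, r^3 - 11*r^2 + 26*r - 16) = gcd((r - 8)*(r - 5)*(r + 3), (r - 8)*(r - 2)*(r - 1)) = r - 8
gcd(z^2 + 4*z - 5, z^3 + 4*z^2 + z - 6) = z - 1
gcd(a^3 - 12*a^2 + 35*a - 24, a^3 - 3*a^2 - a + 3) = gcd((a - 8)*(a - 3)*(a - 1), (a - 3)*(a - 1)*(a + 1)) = a^2 - 4*a + 3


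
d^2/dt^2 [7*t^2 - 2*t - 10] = 14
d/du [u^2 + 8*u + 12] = 2*u + 8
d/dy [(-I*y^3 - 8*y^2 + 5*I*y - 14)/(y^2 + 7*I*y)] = (-I*y^4 + 14*y^3 - 61*I*y^2 + 28*y + 98*I)/(y^2*(y^2 + 14*I*y - 49))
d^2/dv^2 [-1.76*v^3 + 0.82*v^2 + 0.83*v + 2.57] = 1.64 - 10.56*v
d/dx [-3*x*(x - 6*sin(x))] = 18*x*cos(x) - 6*x + 18*sin(x)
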